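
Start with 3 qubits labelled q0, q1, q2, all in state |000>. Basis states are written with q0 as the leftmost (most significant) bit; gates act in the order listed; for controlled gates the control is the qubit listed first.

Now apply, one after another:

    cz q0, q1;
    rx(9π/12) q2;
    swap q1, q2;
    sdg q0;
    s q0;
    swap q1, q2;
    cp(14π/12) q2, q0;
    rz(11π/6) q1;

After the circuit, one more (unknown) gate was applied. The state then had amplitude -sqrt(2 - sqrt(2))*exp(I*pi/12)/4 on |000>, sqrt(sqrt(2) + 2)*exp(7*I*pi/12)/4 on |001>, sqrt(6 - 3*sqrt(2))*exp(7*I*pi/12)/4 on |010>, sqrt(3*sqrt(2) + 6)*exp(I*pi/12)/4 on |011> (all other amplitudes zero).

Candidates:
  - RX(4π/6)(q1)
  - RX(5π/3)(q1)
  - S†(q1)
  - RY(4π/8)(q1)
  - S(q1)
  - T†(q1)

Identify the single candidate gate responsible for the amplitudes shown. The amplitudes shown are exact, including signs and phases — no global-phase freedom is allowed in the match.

The applied gate was RX(4π/6)(q1). Key observation: the block from step 3 through step 6 cancels to the identity and can be dropped.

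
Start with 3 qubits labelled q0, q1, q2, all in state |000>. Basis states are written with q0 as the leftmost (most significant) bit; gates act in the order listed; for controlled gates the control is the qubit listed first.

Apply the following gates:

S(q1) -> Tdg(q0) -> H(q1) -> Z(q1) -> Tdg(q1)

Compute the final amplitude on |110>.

The amplitude on |110> is 0.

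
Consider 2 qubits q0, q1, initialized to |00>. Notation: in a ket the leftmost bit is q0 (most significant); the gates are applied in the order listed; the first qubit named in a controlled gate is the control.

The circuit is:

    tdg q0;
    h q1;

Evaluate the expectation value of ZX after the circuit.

The expectation value of ZX is 1.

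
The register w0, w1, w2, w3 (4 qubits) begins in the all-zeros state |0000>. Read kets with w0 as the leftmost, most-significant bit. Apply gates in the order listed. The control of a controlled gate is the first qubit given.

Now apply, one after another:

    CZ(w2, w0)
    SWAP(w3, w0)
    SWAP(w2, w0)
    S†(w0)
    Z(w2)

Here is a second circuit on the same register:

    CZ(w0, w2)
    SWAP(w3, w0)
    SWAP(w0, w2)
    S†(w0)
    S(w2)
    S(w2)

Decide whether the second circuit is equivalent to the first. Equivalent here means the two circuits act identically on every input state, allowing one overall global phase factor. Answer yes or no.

Yes: on every input state the two circuits agree up to one overall phase factor.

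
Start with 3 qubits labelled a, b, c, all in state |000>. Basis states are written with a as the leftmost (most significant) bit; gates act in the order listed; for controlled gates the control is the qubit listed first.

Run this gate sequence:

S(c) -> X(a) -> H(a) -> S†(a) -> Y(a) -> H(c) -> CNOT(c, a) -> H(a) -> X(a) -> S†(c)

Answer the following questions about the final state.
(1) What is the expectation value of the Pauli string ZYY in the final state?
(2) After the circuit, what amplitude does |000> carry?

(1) The expectation value of ZYY is 0.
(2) The amplitude on |000> is sqrt(2)*(1 - I)/4.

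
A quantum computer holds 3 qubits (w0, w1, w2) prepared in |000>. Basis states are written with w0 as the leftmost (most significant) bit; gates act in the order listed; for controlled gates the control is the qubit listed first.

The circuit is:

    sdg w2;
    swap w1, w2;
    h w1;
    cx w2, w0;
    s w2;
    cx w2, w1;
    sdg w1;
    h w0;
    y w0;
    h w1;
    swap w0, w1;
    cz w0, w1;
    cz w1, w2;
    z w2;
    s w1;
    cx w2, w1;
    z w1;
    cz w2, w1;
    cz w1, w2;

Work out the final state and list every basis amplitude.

After the circuit, the state carries amplitude sqrt(2)*(-1 - I)/4 on |000>, 0 on |001>, sqrt(2)*(1 - I)/4 on |010>, 0 on |011>, sqrt(2)*(1 - I)/4 on |100>, 0 on |101>, sqrt(2)*(-1 - I)/4 on |110>, 0 on |111>.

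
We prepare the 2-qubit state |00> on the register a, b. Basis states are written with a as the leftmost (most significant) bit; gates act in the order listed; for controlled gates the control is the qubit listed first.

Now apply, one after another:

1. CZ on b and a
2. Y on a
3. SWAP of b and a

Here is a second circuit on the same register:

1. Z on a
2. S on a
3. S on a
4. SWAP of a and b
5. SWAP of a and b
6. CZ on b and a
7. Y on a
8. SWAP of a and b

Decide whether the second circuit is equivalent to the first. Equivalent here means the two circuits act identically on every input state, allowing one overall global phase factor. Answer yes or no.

Yes: on every input state the two circuits agree up to one overall phase factor.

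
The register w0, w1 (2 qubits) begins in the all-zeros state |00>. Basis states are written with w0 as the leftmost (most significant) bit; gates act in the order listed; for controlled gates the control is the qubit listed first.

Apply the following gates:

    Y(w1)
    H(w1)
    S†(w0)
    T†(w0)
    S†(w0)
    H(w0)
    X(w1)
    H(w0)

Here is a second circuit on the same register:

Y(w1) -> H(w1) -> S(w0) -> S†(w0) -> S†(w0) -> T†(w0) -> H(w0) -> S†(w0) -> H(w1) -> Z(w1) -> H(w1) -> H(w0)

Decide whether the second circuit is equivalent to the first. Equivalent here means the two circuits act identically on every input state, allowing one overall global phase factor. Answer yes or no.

No: there is an input state on which the two circuits produce genuinely different outputs (not merely differing by a phase).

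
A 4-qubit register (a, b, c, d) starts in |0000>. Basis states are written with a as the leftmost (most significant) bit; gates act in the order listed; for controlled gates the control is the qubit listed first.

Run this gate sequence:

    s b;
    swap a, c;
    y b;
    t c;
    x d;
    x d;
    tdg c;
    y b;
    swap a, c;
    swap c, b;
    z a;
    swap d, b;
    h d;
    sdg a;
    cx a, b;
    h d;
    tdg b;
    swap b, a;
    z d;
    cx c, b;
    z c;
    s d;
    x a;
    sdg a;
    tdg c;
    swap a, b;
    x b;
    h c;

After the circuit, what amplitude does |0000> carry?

The final state's coefficient on |0000> equals -sqrt(2)*I/2.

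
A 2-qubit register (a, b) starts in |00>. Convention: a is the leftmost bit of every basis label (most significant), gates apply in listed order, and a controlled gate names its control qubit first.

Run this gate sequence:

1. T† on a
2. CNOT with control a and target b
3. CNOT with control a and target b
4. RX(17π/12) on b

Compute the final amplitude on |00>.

The final state's coefficient on |00> equals -sqrt(3*sqrt(2) + 6)/4 + sqrt(2 - sqrt(2))/4. Key observation: steps 2-3 multiply out to the identity, so the circuit reduces to the remaining gates.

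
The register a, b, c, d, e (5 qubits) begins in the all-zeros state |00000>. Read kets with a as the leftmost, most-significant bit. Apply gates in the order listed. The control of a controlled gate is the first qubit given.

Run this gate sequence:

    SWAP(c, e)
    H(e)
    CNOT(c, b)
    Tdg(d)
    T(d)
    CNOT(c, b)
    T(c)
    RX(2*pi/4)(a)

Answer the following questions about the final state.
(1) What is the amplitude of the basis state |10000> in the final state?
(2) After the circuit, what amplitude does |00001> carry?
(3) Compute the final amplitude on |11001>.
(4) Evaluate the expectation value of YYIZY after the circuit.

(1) The amplitude on |10000> is -I/2. Key observation: the block from step 3 through step 6 cancels to the identity and can be dropped.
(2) |00001> carries amplitude 1/2 in the final state.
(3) The amplitude on |11001> is 0.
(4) The observable YYIZY averages to 0.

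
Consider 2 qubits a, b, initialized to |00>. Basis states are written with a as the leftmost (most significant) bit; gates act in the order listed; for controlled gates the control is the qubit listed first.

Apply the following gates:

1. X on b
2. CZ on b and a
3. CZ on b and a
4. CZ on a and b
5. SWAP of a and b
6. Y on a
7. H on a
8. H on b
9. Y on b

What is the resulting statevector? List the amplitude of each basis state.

After the circuit, the state carries amplitude -1/2 on |00>, 1/2 on |01>, -1/2 on |10>, 1/2 on |11>.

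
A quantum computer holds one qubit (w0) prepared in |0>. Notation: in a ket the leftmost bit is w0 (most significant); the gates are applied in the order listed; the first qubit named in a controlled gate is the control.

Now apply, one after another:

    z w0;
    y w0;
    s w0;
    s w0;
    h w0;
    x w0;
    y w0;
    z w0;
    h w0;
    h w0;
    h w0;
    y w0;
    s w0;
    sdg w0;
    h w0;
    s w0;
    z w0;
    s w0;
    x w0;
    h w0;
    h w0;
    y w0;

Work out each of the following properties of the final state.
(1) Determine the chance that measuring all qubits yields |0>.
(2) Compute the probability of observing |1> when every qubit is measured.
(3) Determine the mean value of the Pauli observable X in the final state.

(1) The probability of measuring |0> is 1/2.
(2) The probability of measuring |1> is 1/2.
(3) The observable X averages to -1.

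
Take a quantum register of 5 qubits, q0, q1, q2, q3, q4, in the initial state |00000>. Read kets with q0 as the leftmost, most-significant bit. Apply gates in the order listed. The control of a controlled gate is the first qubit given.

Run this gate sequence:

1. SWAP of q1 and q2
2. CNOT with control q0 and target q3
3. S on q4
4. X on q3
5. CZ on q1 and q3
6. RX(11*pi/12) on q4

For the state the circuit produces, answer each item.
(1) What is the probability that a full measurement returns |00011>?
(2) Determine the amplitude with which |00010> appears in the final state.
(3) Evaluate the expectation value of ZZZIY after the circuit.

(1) A full measurement returns |00011> with probability sqrt(2)/8 + sqrt(6)/8 + 1/2.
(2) |00010> carries amplitude -sqrt(6 - 3*sqrt(2))/4 + sqrt(sqrt(2) + 2)/4 in the final state.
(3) In the final state, ZZZIY has expectation -sqrt(6)/4 + sqrt(2)/4.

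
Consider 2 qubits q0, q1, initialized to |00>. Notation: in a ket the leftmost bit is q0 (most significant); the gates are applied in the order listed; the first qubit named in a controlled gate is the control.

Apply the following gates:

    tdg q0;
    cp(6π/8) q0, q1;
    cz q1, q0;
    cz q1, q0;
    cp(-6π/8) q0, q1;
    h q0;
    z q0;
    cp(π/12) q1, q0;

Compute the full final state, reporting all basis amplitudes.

After the circuit, the state carries amplitude sqrt(2)/2 on |00>, 0 on |01>, -sqrt(2)/2 on |10>, 0 on |11>. Key observation: the block from step 2 through step 5 cancels to the identity and can be dropped.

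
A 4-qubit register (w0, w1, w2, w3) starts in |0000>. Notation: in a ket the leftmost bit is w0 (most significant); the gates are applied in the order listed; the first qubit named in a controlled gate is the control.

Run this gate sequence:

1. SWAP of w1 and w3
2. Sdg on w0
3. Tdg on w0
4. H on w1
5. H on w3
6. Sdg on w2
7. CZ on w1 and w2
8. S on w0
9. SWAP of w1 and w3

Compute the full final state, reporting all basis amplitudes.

The final amplitudes are 1/2 on |0000>, 1/2 on |0001>, 1/2 on |0100>, 1/2 on |0101>, and 0 on every other basis state.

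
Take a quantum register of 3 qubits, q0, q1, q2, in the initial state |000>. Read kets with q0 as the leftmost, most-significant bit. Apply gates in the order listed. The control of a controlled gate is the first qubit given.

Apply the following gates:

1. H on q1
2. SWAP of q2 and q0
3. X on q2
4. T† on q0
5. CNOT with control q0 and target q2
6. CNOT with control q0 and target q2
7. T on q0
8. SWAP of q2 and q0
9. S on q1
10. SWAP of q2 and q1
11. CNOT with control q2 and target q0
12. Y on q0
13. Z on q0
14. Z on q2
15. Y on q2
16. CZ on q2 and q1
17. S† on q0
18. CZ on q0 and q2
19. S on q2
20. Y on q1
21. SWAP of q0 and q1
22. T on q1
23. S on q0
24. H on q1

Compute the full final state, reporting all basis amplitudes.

The resulting statevector has amplitude 0 on |000>, 0 on |001>, 0 on |010>, 0 on |011>, -exp(I*pi/4)/2 on |100>, -I/2 on |101>, exp(I*pi/4)/2 on |110>, -I/2 on |111>. Key observation: the block from step 4 through step 7 cancels to the identity and can be dropped.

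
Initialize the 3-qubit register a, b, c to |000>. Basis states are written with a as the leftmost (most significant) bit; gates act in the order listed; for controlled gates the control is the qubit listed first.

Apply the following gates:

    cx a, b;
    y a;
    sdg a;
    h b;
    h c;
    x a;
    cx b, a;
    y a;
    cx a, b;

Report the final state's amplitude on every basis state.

The resulting statevector has amplitude 0 on |000>, 0 on |001>, -I/2 on |010>, -I/2 on |011>, 0 on |100>, 0 on |101>, I/2 on |110>, I/2 on |111>.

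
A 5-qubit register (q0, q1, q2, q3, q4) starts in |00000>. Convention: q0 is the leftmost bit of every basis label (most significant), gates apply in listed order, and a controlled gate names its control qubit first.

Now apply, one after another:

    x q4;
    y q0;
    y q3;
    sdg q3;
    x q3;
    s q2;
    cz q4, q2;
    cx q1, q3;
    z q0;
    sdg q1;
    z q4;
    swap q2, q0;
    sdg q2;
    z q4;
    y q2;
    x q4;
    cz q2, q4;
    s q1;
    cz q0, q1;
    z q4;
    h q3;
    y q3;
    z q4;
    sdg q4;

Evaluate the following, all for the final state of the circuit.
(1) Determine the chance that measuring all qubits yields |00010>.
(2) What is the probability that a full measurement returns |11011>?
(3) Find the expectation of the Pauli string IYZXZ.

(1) The probability of measuring |00010> is 1/2.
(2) Outcome |11011> occurs with probability 0.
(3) The expectation value of IYZXZ is 0.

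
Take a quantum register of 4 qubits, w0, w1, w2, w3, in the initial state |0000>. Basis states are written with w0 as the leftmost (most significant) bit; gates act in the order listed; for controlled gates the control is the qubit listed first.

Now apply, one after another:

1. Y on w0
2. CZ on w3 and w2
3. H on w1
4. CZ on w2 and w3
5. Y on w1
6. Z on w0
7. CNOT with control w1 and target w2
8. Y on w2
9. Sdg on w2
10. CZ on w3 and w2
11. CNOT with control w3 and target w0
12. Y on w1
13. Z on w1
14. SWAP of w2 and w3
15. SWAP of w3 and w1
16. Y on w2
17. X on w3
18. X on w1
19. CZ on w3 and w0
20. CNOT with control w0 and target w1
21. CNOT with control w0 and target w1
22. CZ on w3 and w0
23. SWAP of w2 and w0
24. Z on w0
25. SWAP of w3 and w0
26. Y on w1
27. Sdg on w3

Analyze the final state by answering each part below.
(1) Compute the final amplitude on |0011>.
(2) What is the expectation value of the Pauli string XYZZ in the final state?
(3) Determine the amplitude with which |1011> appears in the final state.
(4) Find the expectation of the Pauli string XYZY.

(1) The amplitude on |0011> is 0.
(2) The expectation value of XYZZ is 1.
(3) The amplitude on |1011> is -sqrt(2)*I/2.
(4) The expectation value of XYZY is 0.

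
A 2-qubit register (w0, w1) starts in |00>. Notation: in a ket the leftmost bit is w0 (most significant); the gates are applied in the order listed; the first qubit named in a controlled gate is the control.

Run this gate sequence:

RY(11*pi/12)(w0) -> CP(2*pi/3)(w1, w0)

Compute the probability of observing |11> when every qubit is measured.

A full measurement returns |11> with probability 0.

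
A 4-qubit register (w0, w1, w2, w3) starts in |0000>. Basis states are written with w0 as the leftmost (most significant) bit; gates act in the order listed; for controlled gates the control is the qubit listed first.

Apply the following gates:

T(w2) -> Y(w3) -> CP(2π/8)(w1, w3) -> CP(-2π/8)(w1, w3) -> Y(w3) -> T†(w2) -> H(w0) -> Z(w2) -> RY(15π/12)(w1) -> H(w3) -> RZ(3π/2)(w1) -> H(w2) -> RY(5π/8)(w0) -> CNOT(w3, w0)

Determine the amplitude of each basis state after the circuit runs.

The resulting statevector has amplitude sqrt(2)*sqrt(1/2 - sqrt(2)/4)*exp(-3*I*pi/4)*sin(5*pi/16)/4 - sqrt(2)*sqrt(1/2 - sqrt(2)/4)*exp(-3*I*pi/4)*cos(5*pi/16)/4 on |0000>, -sqrt(2)*sqrt(1/2 - sqrt(2)/4)*exp(-3*I*pi/4)*cos(5*pi/16)/4 - sqrt(2)*sqrt(1/2 - sqrt(2)/4)*exp(-3*I*pi/4)*sin(5*pi/16)/4 on |0001>, sqrt(2)*sqrt(1/2 - sqrt(2)/4)*exp(-3*I*pi/4)*sin(5*pi/16)/4 - sqrt(2)*sqrt(1/2 - sqrt(2)/4)*exp(-3*I*pi/4)*cos(5*pi/16)/4 on |0010>, -sqrt(2)*sqrt(1/2 - sqrt(2)/4)*exp(-3*I*pi/4)*cos(5*pi/16)/4 - sqrt(2)*sqrt(1/2 - sqrt(2)/4)*exp(-3*I*pi/4)*sin(5*pi/16)/4 on |0011>, -sqrt(2)*sqrt(sqrt(2)/4 + 1/2)*exp(3*I*pi/4)*sin(5*pi/16)/4 + sqrt(2)*sqrt(sqrt(2)/4 + 1/2)*exp(3*I*pi/4)*cos(5*pi/16)/4 on |0100>, sqrt(2)*sqrt(sqrt(2)/4 + 1/2)*exp(3*I*pi/4)*cos(5*pi/16)/4 + sqrt(2)*sqrt(sqrt(2)/4 + 1/2)*exp(3*I*pi/4)*sin(5*pi/16)/4 on |0101>, -sqrt(2)*sqrt(sqrt(2)/4 + 1/2)*exp(3*I*pi/4)*sin(5*pi/16)/4 + sqrt(2)*sqrt(sqrt(2)/4 + 1/2)*exp(3*I*pi/4)*cos(5*pi/16)/4 on |0110>, sqrt(2)*sqrt(sqrt(2)/4 + 1/2)*exp(3*I*pi/4)*cos(5*pi/16)/4 + sqrt(2)*sqrt(sqrt(2)/4 + 1/2)*exp(3*I*pi/4)*sin(5*pi/16)/4 on |0111>, -sqrt(2)*sqrt(1/2 - sqrt(2)/4)*exp(-3*I*pi/4)*cos(5*pi/16)/4 - sqrt(2)*sqrt(1/2 - sqrt(2)/4)*exp(-3*I*pi/4)*sin(5*pi/16)/4 on |1000>, sqrt(2)*sqrt(1/2 - sqrt(2)/4)*exp(-3*I*pi/4)*sin(5*pi/16)/4 - sqrt(2)*sqrt(1/2 - sqrt(2)/4)*exp(-3*I*pi/4)*cos(5*pi/16)/4 on |1001>, -sqrt(2)*sqrt(1/2 - sqrt(2)/4)*exp(-3*I*pi/4)*cos(5*pi/16)/4 - sqrt(2)*sqrt(1/2 - sqrt(2)/4)*exp(-3*I*pi/4)*sin(5*pi/16)/4 on |1010>, sqrt(2)*sqrt(1/2 - sqrt(2)/4)*exp(-3*I*pi/4)*sin(5*pi/16)/4 - sqrt(2)*sqrt(1/2 - sqrt(2)/4)*exp(-3*I*pi/4)*cos(5*pi/16)/4 on |1011>, sqrt(2)*sqrt(sqrt(2)/4 + 1/2)*exp(3*I*pi/4)*cos(5*pi/16)/4 + sqrt(2)*sqrt(sqrt(2)/4 + 1/2)*exp(3*I*pi/4)*sin(5*pi/16)/4 on |1100>, -sqrt(2)*sqrt(sqrt(2)/4 + 1/2)*exp(3*I*pi/4)*sin(5*pi/16)/4 + sqrt(2)*sqrt(sqrt(2)/4 + 1/2)*exp(3*I*pi/4)*cos(5*pi/16)/4 on |1101>, sqrt(2)*sqrt(sqrt(2)/4 + 1/2)*exp(3*I*pi/4)*cos(5*pi/16)/4 + sqrt(2)*sqrt(sqrt(2)/4 + 1/2)*exp(3*I*pi/4)*sin(5*pi/16)/4 on |1110>, -sqrt(2)*sqrt(sqrt(2)/4 + 1/2)*exp(3*I*pi/4)*sin(5*pi/16)/4 + sqrt(2)*sqrt(sqrt(2)/4 + 1/2)*exp(3*I*pi/4)*cos(5*pi/16)/4 on |1111>. Key observation: steps 1-6 multiply out to the identity, so the circuit reduces to the remaining gates.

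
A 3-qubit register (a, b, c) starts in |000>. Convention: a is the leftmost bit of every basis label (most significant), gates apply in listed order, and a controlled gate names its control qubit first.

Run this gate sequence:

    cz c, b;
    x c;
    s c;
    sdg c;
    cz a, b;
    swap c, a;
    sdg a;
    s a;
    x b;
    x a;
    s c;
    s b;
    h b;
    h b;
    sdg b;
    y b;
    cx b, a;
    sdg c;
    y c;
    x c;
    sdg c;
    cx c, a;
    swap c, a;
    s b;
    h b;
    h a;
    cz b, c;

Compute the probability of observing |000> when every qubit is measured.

The probability of measuring |000> is 1/4.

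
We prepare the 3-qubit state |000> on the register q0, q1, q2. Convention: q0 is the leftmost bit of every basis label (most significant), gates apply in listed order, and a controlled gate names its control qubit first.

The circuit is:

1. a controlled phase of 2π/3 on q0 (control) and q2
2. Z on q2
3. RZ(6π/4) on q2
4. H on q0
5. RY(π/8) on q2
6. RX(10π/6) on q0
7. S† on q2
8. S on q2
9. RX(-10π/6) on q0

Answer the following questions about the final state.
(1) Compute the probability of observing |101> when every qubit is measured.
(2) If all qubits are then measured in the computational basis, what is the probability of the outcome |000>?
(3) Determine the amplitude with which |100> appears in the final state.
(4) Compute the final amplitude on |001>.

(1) Outcome |101> occurs with probability sin(pi/16)**2/2. Key observation: gates 6-9 undo each other exactly, leaving only the rest of the circuit to track.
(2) The probability of measuring |000> is cos(pi/16)**2/2.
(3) |100> carries amplitude -sqrt(2)*exp(I*pi/4)*cos(pi/16)/2 in the final state.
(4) The final state's coefficient on |001> equals -sqrt(2)*exp(I*pi/4)*sin(pi/16)/2.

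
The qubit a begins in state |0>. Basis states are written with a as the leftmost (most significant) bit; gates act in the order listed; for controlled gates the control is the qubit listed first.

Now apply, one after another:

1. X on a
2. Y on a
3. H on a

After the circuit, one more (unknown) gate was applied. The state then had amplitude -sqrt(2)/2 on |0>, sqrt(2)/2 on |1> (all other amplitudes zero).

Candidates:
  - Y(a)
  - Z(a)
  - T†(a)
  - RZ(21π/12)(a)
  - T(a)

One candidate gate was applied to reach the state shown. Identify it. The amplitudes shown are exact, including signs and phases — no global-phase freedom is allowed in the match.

The applied gate was Y(a).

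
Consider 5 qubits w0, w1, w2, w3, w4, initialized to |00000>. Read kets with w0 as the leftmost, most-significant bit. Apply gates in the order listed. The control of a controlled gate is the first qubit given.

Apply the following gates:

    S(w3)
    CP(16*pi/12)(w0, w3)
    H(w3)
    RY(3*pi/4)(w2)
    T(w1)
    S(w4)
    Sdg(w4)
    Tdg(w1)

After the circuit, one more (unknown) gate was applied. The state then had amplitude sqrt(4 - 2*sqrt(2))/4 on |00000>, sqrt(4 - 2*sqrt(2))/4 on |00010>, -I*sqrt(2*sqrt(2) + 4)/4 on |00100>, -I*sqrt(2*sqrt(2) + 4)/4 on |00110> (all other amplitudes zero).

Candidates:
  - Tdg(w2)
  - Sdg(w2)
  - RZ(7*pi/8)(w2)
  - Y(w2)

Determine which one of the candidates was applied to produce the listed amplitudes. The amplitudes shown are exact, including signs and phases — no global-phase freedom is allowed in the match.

The applied gate was Sdg(w2). Key observation: gates 5-8 undo each other exactly, leaving only the rest of the circuit to track.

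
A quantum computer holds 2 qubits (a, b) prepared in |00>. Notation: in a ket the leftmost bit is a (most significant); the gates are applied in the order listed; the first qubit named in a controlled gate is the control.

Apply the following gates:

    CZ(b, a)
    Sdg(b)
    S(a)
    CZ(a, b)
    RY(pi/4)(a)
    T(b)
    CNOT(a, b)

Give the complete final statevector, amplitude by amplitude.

The final amplitudes are sqrt(sqrt(2) + 2)/2 on |00>, 0 on |01>, 0 on |10>, sqrt(2 - sqrt(2))/2 on |11>.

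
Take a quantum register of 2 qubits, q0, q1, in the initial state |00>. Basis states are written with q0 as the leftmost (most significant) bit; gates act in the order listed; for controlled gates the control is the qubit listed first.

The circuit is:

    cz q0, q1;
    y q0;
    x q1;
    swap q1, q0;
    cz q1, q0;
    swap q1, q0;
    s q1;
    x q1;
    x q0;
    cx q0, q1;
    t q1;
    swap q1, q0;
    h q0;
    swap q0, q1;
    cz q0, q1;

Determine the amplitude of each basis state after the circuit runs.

The resulting statevector has amplitude sqrt(2)/2 on |00>, sqrt(2)/2 on |01>, 0 on |10>, 0 on |11>.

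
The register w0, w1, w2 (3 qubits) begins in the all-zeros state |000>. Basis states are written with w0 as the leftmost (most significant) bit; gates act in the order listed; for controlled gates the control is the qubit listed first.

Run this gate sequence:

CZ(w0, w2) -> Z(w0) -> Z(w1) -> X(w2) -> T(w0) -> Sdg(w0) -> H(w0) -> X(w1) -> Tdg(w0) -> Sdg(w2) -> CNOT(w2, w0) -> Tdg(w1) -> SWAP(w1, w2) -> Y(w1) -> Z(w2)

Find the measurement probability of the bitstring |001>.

A full measurement returns |001> with probability 1/2.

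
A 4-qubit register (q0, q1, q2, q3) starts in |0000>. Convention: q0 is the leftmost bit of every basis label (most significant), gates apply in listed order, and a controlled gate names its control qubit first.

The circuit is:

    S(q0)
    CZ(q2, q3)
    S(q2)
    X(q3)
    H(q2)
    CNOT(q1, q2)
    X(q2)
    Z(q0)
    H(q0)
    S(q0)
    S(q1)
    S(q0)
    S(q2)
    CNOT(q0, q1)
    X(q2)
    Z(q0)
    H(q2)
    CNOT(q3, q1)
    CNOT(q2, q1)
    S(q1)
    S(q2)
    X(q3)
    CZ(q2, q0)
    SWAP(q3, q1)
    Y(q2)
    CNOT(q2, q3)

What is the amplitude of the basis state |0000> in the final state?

The amplitude on |0000> is sqrt(2)*(-1 + I)/4.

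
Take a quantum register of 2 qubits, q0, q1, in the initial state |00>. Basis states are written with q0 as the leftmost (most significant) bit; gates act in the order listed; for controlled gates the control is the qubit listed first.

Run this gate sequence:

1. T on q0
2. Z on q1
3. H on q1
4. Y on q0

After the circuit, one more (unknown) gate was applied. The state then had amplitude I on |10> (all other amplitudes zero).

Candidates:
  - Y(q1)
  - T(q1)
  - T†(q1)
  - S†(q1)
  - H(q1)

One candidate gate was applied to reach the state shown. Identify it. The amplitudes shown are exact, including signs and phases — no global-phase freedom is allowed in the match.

The unique candidate consistent with the amplitudes is H(q1).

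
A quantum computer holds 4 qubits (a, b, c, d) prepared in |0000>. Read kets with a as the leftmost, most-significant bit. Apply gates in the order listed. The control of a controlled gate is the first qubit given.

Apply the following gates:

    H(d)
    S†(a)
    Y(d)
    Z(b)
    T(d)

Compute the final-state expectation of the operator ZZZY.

The observable ZZZY averages to -sqrt(2)/2.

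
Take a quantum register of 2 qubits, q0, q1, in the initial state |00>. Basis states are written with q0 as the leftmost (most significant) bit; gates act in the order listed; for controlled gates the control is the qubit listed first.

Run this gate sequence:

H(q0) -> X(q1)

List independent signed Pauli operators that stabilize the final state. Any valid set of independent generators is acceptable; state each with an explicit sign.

The final state is stabilized by the group generated by +XI, -IZ; other independent generating sets are equally valid.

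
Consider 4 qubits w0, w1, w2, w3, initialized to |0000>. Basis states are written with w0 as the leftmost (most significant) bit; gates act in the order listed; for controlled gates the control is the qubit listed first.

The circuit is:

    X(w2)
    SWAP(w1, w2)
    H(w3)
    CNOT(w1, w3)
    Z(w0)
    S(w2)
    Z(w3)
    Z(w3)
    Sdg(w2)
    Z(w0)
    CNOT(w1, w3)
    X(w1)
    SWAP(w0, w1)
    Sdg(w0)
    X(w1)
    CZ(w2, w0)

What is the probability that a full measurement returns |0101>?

The probability of measuring |0101> is 1/2.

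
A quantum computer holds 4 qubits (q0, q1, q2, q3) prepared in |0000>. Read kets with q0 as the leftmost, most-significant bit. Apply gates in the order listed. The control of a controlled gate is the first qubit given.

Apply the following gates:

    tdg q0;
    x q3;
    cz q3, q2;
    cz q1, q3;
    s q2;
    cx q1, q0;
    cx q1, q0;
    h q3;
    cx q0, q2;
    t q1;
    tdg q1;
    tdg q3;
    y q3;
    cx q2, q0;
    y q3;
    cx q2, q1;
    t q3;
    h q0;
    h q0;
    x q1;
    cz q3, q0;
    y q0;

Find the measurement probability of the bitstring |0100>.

A full measurement returns |0100> with probability 0. Key observation: the block from step 18 through step 19 cancels to the identity and can be dropped.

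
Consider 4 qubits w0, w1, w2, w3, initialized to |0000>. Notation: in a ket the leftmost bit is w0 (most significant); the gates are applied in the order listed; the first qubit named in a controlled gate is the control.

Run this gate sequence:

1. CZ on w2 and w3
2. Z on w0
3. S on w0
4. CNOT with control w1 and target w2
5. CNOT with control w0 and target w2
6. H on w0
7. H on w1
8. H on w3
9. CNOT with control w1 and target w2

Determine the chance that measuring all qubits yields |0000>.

A full measurement returns |0000> with probability 1/8.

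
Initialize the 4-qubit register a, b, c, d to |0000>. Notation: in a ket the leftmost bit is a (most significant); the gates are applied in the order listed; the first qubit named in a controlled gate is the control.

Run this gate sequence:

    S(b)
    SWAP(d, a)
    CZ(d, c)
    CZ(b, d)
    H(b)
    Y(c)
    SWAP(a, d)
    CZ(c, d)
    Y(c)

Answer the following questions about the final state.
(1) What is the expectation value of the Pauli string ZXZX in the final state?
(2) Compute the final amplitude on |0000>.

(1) The expectation value of ZXZX is 0.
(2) The amplitude on |0000> is sqrt(2)/2.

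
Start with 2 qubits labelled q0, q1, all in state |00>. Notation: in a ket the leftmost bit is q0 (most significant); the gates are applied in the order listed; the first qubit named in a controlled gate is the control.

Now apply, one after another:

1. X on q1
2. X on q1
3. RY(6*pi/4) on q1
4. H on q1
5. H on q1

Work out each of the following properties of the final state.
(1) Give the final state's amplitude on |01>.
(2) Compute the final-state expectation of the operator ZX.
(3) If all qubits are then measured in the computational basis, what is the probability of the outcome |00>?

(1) The amplitude on |01> is sqrt(2)/2. Key observation: steps 1-2 multiply out to the identity, so the circuit reduces to the remaining gates.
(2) In the final state, ZX has expectation -1.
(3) A full measurement returns |00> with probability 1/2.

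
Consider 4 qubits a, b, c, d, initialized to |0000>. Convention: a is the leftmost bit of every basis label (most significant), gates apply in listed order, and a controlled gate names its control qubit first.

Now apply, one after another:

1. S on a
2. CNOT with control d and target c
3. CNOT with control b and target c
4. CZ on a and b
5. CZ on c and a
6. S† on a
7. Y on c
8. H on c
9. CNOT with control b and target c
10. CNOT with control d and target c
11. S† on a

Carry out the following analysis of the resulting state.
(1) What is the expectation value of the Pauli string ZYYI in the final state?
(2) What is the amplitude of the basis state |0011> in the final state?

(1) The expectation value of ZYYI is 0.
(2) The amplitude on |0011> is 0.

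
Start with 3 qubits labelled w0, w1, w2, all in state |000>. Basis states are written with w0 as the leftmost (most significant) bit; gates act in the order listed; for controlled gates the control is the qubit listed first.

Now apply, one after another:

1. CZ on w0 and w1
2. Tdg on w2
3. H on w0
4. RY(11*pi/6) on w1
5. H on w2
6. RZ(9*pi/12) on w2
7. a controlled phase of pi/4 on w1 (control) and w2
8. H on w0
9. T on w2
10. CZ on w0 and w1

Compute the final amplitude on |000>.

The final state's coefficient on |000> equals (1 + sqrt(3))*exp(5*I*pi/8)/4.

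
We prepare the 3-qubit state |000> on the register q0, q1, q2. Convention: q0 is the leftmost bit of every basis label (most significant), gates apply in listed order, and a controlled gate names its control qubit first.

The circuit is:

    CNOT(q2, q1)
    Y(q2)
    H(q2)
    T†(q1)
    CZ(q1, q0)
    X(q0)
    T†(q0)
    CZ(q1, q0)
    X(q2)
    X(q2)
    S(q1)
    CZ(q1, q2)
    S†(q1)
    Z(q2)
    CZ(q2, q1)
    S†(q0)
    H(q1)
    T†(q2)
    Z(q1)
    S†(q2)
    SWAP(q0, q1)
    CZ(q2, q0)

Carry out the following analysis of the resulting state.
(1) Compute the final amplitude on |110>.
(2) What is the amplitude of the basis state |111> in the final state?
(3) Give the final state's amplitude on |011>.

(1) |110> carries amplitude exp(3*I*pi/4)/2 in the final state. Key observation: gates 9-10 undo each other exactly, leaving only the rest of the circuit to track.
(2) The final state's coefficient on |111> equals -1/2.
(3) |011> carries amplitude -1/2 in the final state.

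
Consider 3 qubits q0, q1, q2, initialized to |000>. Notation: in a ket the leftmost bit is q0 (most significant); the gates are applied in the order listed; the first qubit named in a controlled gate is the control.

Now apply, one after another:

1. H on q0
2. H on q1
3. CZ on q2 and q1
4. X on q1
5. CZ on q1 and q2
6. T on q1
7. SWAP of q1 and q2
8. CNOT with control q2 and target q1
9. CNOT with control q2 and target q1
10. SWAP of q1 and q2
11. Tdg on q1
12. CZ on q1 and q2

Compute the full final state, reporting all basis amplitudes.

The final amplitudes are 1/2 on |000>, 0 on |001>, 1/2 on |010>, 0 on |011>, 1/2 on |100>, 0 on |101>, 1/2 on |110>, 0 on |111>.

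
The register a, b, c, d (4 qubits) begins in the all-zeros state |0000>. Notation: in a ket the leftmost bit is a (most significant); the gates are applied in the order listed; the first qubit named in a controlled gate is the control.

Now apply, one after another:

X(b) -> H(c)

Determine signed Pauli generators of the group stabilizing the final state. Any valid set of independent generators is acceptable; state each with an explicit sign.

The stabilizer group can be generated by +IIXI, +ZIII, -IZII, +IIIZ, among other valid generating sets.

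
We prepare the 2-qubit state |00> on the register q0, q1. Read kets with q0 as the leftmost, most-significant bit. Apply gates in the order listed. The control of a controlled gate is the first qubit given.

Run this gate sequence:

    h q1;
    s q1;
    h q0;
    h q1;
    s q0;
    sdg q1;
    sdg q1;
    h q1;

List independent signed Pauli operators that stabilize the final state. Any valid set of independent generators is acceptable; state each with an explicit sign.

The stabilizer group can be generated by +YI, -IY, among other valid generating sets.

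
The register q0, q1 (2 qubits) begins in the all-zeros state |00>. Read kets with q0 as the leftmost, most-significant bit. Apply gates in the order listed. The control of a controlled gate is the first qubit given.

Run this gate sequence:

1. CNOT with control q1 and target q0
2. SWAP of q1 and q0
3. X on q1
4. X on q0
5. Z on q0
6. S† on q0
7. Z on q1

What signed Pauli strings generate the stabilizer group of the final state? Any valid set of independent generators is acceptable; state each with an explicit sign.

The stabilizer group can be generated by -ZI, -IZ, among other valid generating sets.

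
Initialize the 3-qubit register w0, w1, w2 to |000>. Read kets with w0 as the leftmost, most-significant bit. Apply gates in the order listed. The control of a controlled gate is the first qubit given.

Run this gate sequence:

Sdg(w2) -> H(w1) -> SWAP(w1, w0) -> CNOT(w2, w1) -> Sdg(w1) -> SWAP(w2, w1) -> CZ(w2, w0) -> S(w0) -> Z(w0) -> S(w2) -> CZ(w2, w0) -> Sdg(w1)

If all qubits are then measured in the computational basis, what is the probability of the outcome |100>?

The probability of measuring |100> is 1/2.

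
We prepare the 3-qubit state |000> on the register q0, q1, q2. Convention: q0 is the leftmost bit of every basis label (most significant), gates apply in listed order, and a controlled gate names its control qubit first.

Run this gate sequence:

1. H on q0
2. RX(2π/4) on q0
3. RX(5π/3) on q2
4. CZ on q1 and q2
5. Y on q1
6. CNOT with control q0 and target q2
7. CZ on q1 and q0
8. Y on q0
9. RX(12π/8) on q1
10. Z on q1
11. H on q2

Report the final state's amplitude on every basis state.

After the circuit, the state carries amplitude (1 - I)*(1 - sqrt(3)*I)/8 on |000>, (1 - I)*(1 + sqrt(3)*I)/8 on |001>, (1 - I)*(sqrt(3) + I)/8 on |010>, (1 - I)*(-sqrt(3) + I)/8 on |011>, (1 - I)*(1 - sqrt(3)*I)/8 on |100>, -(1 - I)*(1 + sqrt(3)*I)/8 on |101>, (1 - I)*(sqrt(3) + I)/8 on |110>, (1 - I)*(sqrt(3) - I)/8 on |111>.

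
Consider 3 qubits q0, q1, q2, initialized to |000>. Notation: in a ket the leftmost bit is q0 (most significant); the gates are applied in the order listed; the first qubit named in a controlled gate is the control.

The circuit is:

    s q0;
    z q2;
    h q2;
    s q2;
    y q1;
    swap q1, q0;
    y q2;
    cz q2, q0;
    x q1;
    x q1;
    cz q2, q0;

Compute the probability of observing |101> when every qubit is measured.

A full measurement returns |101> with probability 1/2. Key observation: the block from step 8 through step 11 cancels to the identity and can be dropped.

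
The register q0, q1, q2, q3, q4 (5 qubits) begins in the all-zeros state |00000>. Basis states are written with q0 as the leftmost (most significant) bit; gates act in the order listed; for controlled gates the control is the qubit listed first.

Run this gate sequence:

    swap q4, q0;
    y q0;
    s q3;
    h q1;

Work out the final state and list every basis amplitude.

The final amplitudes are sqrt(2)*I/2 on |10000>, sqrt(2)*I/2 on |11000>, and 0 on every other basis state.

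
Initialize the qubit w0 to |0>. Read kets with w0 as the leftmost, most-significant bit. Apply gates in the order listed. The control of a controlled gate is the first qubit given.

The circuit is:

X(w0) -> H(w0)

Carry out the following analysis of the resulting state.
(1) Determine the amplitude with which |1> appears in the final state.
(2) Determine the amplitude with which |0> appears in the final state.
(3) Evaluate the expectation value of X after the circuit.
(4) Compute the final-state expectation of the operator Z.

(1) The final state's coefficient on |1> equals -sqrt(2)/2.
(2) The final state's coefficient on |0> equals sqrt(2)/2.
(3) In the final state, X has expectation -1.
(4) The expectation value of Z is 0.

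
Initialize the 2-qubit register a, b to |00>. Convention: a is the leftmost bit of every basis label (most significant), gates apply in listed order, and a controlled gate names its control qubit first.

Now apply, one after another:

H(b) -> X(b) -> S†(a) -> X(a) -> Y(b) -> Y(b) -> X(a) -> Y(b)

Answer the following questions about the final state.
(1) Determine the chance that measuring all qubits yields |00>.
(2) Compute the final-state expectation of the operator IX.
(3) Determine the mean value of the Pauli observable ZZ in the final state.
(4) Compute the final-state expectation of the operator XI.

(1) The probability of measuring |00> is 1/2.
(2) The expectation value of IX is -1.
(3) The observable ZZ averages to 0.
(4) In the final state, XI has expectation 0.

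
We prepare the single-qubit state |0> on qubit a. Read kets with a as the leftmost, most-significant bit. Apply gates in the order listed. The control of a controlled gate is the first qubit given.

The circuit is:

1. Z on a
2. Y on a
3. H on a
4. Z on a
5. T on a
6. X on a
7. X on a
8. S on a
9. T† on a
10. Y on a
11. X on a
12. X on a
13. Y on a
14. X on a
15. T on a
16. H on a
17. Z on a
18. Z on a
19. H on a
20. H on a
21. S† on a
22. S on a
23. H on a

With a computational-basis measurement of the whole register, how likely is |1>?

The probability of measuring |1> is 1/2. Key observation: gates 10-13 undo each other exactly, leaving only the rest of the circuit to track.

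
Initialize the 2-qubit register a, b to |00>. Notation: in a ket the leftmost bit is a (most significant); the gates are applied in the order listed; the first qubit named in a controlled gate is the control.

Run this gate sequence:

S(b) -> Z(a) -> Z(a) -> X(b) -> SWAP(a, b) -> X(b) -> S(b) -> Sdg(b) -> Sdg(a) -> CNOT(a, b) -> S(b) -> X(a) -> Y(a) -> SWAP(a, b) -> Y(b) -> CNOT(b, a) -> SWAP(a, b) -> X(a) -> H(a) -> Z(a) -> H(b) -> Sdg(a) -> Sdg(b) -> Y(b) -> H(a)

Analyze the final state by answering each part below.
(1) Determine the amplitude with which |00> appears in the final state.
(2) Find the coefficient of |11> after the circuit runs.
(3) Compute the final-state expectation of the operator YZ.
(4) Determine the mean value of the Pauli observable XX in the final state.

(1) The final state's coefficient on |00> equals sqrt(2)*(1 + I)/4.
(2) The amplitude on |11> is sqrt(2)*(1 + I)/4.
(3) The observable YZ averages to 0.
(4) The observable XX averages to 0.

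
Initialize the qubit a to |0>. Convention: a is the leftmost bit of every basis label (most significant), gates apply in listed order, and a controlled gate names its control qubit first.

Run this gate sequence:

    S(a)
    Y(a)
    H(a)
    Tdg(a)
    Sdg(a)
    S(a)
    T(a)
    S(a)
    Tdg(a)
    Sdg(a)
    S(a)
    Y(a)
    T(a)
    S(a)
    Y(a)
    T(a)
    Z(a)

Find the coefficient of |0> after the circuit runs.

|0> carries amplitude -sqrt(2)*exp(I*pi/4)/2 in the final state. Key observation: gates 4-7 undo each other exactly, leaving only the rest of the circuit to track.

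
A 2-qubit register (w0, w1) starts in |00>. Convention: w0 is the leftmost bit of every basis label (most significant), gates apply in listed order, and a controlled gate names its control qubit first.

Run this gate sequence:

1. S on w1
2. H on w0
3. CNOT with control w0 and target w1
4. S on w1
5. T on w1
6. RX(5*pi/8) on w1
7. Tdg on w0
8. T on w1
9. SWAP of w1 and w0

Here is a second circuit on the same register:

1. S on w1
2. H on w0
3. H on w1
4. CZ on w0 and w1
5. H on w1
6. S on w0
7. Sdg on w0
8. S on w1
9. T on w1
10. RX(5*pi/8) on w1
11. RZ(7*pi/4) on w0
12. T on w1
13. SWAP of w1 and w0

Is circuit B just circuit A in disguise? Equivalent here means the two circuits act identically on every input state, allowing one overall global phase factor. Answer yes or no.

Yes, they are equivalent — the unitaries differ by at most a global phase.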